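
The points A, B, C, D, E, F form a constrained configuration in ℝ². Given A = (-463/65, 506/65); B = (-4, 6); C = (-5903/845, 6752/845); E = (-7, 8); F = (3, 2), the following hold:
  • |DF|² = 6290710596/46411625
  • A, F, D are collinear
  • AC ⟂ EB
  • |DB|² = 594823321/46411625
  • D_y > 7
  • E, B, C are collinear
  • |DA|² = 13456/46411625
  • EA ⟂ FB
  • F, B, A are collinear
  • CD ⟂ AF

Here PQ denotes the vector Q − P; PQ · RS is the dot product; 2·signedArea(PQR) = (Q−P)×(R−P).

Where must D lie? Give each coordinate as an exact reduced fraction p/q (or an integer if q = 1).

1. D_x = -390423/54925  [A, F, D are collinear ∩ CD ⟂ AF]
2. D_y = 427106/54925  [A, F, D are collinear ∩ CD ⟂ AF]
   → D = (-390423/54925, 427106/54925)

D = (-390423/54925, 427106/54925)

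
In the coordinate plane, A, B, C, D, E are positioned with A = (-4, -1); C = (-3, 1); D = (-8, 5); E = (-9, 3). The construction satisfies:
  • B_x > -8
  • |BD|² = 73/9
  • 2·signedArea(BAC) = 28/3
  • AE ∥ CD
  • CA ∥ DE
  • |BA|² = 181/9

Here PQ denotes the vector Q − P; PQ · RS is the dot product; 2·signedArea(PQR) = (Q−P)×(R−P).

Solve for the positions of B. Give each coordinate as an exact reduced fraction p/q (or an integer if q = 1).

1. B_x = -7  [line -2·x + 1·y + -49/3 = 0 ∩ |BA|² = 181/9]
2. B_y = 7/3  [line -2·x + 1·y + -49/3 = 0 ∩ |BA|² = 181/9]
   → B = (-7, 7/3)

B = (-7, 7/3)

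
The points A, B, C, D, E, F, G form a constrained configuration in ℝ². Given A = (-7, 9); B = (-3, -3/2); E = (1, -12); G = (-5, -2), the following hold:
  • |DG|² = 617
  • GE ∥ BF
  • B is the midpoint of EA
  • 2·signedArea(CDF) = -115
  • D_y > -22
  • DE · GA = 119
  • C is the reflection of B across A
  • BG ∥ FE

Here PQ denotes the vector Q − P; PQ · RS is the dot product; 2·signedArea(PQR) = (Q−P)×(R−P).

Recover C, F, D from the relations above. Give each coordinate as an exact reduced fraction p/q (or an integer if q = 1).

C = (-11, 39/2)
D = (11, -21)
F = (3, -23/2)

1. C_x = -11  [C is the reflection of B across A]
2. C_y = 39/2  [C is the reflection of B across A]
   → C = (-11, 39/2)
3. F_x = 3  [BG ∥ FE ∩ GE ∥ BF]
4. F_y = -23/2  [BG ∥ FE ∩ GE ∥ BF]
   → F = (3, -23/2)
5. D_x = 11  [DE · GA = 119 ∩ 2·signedArea(CDF) = -115]
6. D_y = -21  [DE · GA = 119 ∩ 2·signedArea(CDF) = -115]
   → D = (11, -21)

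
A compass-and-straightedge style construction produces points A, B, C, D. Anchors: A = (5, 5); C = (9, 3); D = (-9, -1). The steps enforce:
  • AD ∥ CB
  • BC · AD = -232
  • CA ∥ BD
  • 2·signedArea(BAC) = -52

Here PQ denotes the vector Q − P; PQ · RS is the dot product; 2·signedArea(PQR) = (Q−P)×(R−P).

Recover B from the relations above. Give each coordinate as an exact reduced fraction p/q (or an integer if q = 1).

1. B_x = -5  [CA ∥ BD ∩ AD ∥ CB]
2. B_y = -3  [CA ∥ BD ∩ AD ∥ CB]
   → B = (-5, -3)

B = (-5, -3)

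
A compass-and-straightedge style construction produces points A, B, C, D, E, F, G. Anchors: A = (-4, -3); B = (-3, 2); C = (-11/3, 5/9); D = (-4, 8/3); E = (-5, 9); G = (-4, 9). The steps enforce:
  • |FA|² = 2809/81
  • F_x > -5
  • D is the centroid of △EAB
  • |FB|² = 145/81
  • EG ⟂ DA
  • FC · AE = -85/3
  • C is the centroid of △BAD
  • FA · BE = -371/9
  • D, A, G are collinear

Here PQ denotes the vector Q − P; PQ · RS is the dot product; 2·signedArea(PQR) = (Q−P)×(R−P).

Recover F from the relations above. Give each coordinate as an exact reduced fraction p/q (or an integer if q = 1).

F = (-4, 26/9)

1. F_x = -4  [FA · BE = -371/9 ∩ FC · AE = -85/3]
2. F_y = 26/9  [FA · BE = -371/9 ∩ FC · AE = -85/3]
   → F = (-4, 26/9)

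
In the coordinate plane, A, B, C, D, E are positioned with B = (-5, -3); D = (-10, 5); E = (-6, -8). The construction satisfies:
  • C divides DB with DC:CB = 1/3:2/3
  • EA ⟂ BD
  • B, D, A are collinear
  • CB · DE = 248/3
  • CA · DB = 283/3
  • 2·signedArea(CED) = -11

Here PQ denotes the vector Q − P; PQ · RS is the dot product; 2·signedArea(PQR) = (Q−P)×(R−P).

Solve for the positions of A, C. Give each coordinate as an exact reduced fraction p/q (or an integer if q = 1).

1. A_x = -270/89  [B, D, A are collinear ∩ EA ⟂ BD]
2. A_y = -547/89  [B, D, A are collinear ∩ EA ⟂ BD]
   → A = (-270/89, -547/89)
3. C_x = -25/3  [C divides DB with DC:CB = 1/3:2/3]
4. C_y = 7/3  [C divides DB with DC:CB = 1/3:2/3]
   → C = (-25/3, 7/3)

A = (-270/89, -547/89)
C = (-25/3, 7/3)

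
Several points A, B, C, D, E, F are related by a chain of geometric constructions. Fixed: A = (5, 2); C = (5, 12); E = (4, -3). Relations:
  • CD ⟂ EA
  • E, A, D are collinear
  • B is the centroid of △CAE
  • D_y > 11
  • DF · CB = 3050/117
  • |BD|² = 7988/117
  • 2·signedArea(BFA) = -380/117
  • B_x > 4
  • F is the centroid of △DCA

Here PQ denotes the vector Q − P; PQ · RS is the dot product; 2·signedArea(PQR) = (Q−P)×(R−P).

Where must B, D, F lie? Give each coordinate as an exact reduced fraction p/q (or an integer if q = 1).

1. B_x = 14/3  [B is the centroid of △CAE]
2. B_y = 11/3  [B is the centroid of △CAE]
   → B = (14/3, 11/3)
3. D_x = 90/13  [E, A, D are collinear ∩ CD ⟂ EA]
4. D_y = 151/13  [E, A, D are collinear ∩ CD ⟂ EA]
   → D = (90/13, 151/13)
5. F_x = 220/39  [F is the centroid of △DCA]
6. F_y = 111/13  [F is the centroid of △DCA]
   → F = (220/39, 111/13)

B = (14/3, 11/3)
D = (90/13, 151/13)
F = (220/39, 111/13)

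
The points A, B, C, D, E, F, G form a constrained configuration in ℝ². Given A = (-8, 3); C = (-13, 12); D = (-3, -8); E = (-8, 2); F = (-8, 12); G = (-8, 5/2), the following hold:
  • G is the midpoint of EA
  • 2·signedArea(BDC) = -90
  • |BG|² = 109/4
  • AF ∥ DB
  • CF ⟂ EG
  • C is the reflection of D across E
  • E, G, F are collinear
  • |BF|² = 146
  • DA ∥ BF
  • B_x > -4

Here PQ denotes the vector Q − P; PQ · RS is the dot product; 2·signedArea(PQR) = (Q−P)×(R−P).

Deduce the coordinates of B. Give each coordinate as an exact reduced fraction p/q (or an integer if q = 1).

1. B_x = -3  [DA ∥ BF ∩ AF ∥ DB]
2. B_y = 1  [DA ∥ BF ∩ AF ∥ DB]
   → B = (-3, 1)

B = (-3, 1)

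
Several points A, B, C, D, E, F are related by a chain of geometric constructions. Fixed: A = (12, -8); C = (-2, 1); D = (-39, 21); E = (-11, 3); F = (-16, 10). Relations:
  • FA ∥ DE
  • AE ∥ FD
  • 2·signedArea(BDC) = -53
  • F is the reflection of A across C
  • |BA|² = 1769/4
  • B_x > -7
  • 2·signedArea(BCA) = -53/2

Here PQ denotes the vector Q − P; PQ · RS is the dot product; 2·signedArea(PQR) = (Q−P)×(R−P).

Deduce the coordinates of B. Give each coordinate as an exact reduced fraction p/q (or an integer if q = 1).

1. B_x = -13/2  [2·signedArea(BCA) = -53/2 ∩ 2·signedArea(BDC) = -53]
2. B_y = 2  [2·signedArea(BCA) = -53/2 ∩ 2·signedArea(BDC) = -53]
   → B = (-13/2, 2)

B = (-13/2, 2)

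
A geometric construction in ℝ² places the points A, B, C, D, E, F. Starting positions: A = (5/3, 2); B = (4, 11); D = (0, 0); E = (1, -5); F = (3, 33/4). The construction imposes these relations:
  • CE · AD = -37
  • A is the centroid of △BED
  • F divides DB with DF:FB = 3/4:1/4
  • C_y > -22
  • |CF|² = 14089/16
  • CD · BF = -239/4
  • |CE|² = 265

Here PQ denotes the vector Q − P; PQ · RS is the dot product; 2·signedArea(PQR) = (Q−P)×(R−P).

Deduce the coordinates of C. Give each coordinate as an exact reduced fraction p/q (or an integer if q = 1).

1. C_x = -2  [CD · BF = -239/4 ∩ CE · AD = -37]
2. C_y = -21  [CD · BF = -239/4 ∩ CE · AD = -37]
   → C = (-2, -21)

C = (-2, -21)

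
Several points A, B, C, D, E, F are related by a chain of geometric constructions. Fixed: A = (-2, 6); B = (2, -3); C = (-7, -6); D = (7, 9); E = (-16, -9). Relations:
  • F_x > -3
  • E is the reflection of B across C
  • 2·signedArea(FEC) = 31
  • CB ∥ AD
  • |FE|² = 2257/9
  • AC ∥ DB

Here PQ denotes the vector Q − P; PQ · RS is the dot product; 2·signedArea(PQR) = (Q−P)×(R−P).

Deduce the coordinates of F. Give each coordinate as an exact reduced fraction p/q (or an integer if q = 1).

F = (-7/3, -1)

1. F_x = -7/3  [line -3·x + 9·y + 2 = 0 ∩ |FE|² = 2257/9]
2. F_y = -1  [line -3·x + 9·y + 2 = 0 ∩ |FE|² = 2257/9]
   → F = (-7/3, -1)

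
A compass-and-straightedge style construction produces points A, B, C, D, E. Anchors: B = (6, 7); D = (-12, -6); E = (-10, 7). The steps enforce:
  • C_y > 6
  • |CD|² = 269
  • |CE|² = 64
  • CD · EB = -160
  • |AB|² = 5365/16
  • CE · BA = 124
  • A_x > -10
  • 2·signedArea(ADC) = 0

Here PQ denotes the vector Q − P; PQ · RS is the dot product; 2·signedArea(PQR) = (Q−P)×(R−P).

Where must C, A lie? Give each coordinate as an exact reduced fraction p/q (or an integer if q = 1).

1. C_x = -2  [CD · EB = -160]
2. C_y = 7  [|CE|² = 64]
   → C = (-2, 7)
3. A_x = -19/2  [2·signedArea(ADC) = 0 ∩ CE · BA = 124]
4. A_y = -11/4  [2·signedArea(ADC) = 0 ∩ CE · BA = 124]
   → A = (-19/2, -11/4)

A = (-19/2, -11/4)
C = (-2, 7)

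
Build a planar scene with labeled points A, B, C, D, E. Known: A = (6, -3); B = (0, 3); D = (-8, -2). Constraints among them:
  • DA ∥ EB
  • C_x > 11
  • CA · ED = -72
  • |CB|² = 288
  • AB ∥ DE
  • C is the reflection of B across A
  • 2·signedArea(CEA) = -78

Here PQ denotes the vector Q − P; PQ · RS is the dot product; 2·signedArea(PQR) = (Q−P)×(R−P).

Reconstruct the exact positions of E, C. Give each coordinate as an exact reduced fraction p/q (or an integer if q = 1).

C = (12, -9)
E = (-14, 4)

1. E_x = -14  [DA ∥ EB ∩ AB ∥ DE]
2. E_y = 4  [DA ∥ EB ∩ AB ∥ DE]
   → E = (-14, 4)
3. C_x = 12  [C is the reflection of B across A]
4. C_y = -9  [C is the reflection of B across A]
   → C = (12, -9)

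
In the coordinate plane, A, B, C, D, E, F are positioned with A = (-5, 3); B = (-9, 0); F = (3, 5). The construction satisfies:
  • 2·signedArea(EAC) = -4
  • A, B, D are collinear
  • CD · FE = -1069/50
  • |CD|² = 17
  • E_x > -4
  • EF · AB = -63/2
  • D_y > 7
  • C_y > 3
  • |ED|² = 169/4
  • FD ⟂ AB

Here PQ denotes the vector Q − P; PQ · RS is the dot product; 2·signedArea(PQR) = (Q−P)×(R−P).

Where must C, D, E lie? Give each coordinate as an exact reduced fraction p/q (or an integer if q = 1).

C = (-1, 4)
D = (27/25, 189/25)
E = (-3, 5/2)

1. D_x = 27/25  [A, B, D are collinear ∩ FD ⟂ AB]
2. D_y = 189/25  [A, B, D are collinear ∩ FD ⟂ AB]
   → D = (27/25, 189/25)
3. E_x = -3  [line 4·x + 3·y + 9/2 = 0 ∩ |ED|² = 169/4]
4. E_y = 5/2  [line 4·x + 3·y + 9/2 = 0 ∩ |ED|² = 169/4]
   → E = (-3, 5/2)
5. C_x = -1  [CD · FE = -1069/50 ∩ 2·signedArea(EAC) = -4]
6. C_y = 4  [CD · FE = -1069/50 ∩ 2·signedArea(EAC) = -4]
   → C = (-1, 4)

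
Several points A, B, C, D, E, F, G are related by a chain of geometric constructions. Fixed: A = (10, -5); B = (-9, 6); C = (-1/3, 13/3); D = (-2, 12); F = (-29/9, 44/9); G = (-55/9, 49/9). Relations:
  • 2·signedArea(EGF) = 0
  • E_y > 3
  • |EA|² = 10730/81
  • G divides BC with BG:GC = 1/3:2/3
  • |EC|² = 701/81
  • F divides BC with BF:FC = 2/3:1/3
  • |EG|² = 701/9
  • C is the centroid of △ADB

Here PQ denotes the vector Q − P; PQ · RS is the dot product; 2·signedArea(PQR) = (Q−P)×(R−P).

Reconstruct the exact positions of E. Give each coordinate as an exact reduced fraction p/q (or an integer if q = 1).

E = (23/9, 34/9)

1. E_x = 23/9  [line 5/9·x + 26/9·y + -37/3 = 0 ∩ |EA|² = 10730/81]
2. E_y = 34/9  [line 5/9·x + 26/9·y + -37/3 = 0 ∩ |EA|² = 10730/81]
   → E = (23/9, 34/9)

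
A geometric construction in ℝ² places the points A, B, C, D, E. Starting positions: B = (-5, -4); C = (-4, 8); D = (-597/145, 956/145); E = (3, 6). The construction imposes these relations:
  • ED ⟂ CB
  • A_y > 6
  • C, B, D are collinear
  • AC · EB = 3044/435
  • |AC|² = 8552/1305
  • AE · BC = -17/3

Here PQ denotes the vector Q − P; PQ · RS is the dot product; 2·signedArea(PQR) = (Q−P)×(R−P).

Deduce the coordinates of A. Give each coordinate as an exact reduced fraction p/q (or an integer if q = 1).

1. A_x = -742/435  [AC · EB = 3044/435 ∩ AE · BC = -17/3]
2. A_y = 2986/435  [AC · EB = 3044/435 ∩ AE · BC = -17/3]
   → A = (-742/435, 2986/435)

A = (-742/435, 2986/435)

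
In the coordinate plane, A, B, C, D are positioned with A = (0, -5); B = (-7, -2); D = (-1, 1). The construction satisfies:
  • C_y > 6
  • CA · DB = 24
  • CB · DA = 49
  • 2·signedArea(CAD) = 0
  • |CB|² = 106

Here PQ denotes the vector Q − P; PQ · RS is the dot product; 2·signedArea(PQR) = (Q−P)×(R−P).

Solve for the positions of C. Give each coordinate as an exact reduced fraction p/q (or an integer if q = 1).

C = (-2, 7)

1. C_x = -2  [2·signedArea(CAD) = 0 ∩ CB · DA = 49]
2. C_y = 7  [2·signedArea(CAD) = 0 ∩ CB · DA = 49]
   → C = (-2, 7)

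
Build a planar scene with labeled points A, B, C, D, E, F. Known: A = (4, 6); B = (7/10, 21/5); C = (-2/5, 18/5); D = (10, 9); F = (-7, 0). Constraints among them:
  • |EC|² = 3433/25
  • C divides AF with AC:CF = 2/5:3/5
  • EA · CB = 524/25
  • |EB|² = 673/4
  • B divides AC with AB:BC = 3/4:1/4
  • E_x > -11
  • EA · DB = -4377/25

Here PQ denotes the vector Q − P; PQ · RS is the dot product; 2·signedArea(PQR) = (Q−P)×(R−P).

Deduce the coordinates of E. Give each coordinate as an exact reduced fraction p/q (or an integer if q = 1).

E = (-54/5, -9/5)

1. E_x = -54/5  [EA · CB = 524/25 ∩ EA · DB = -4377/25]
2. E_y = -9/5  [EA · CB = 524/25 ∩ EA · DB = -4377/25]
   → E = (-54/5, -9/5)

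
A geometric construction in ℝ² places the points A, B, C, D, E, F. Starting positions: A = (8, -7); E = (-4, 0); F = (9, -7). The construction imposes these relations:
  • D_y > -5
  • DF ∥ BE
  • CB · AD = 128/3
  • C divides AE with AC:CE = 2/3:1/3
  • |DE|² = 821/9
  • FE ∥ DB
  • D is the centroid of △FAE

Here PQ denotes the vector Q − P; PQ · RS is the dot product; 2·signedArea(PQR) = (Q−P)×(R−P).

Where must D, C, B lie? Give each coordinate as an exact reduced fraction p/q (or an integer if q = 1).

1. D_x = 13/3  [D is the centroid of △FAE]
2. D_y = -14/3  [D is the centroid of △FAE]
   → D = (13/3, -14/3)
3. C_x = 0  [C divides AE with AC:CE = 2/3:1/3]
4. C_y = -7/3  [C divides AE with AC:CE = 2/3:1/3]
   → C = (0, -7/3)
5. B_x = -26/3  [DF ∥ BE ∩ FE ∥ DB]
6. B_y = 7/3  [DF ∥ BE ∩ FE ∥ DB]
   → B = (-26/3, 7/3)

B = (-26/3, 7/3)
C = (0, -7/3)
D = (13/3, -14/3)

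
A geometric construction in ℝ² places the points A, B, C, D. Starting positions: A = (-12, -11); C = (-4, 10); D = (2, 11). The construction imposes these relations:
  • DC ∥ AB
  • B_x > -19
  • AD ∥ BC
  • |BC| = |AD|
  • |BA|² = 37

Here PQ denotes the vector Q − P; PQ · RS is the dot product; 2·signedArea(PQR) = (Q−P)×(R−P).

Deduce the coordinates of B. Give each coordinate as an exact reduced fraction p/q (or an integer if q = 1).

B = (-18, -12)

1. B_x = -18  [AD ∥ BC ∩ DC ∥ AB]
2. B_y = -12  [AD ∥ BC ∩ DC ∥ AB]
   → B = (-18, -12)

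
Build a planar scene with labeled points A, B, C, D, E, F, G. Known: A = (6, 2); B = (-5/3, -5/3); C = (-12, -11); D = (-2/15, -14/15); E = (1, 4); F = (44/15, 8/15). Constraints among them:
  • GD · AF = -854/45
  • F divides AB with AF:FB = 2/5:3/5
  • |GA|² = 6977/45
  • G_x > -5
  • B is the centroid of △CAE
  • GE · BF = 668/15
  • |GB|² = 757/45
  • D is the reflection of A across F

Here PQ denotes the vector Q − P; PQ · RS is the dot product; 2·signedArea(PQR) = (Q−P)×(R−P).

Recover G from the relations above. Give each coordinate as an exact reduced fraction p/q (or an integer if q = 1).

G = (-23/5, -68/15)

1. G_x = -23/5  [line -23/5·x + -11/5·y + -467/15 = 0 ∩ |GB|² = 757/45]
2. G_y = -68/15  [line -23/5·x + -11/5·y + -467/15 = 0 ∩ |GB|² = 757/45]
   → G = (-23/5, -68/15)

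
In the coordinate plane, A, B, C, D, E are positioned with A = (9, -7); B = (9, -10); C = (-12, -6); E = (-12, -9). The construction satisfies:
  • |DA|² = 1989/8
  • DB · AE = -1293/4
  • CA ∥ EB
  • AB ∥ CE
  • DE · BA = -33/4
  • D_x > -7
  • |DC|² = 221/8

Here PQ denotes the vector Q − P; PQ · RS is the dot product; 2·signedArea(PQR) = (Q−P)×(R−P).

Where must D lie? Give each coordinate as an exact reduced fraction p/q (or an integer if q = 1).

D = (-27/4, -25/4)

1. D_x = -27/4  [DB · AE = -1293/4 ∩ DE · BA = -33/4]
2. D_y = -25/4  [DB · AE = -1293/4 ∩ DE · BA = -33/4]
   → D = (-27/4, -25/4)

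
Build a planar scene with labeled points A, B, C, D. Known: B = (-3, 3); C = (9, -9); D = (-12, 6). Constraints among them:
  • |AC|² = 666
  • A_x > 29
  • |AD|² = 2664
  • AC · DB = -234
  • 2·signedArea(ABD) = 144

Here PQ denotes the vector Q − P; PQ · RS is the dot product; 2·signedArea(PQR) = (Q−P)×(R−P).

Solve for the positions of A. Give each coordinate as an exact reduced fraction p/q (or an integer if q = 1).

A = (30, -24)

1. A_x = 30  [2·signedArea(ABD) = 144 ∩ AC · DB = -234]
2. A_y = -24  [2·signedArea(ABD) = 144 ∩ AC · DB = -234]
   → A = (30, -24)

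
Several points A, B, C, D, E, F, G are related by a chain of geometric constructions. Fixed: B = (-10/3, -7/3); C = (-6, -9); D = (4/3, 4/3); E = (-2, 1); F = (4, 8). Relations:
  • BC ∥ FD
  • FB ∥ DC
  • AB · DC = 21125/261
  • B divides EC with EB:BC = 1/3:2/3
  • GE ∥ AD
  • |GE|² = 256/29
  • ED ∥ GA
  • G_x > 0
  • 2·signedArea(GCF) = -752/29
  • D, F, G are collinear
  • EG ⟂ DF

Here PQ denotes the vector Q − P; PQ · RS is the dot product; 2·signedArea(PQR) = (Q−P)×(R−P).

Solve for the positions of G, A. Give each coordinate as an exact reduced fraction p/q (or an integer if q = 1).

1. G_x = 22/29  [D, F, G are collinear ∩ EG ⟂ DF]
2. G_y = -3/29  [D, F, G are collinear ∩ EG ⟂ DF]
   → G = (22/29, -3/29)
3. A_x = 356/87  [GE ∥ AD ∩ ED ∥ GA]
4. A_y = 20/87  [GE ∥ AD ∩ ED ∥ GA]
   → A = (356/87, 20/87)

A = (356/87, 20/87)
G = (22/29, -3/29)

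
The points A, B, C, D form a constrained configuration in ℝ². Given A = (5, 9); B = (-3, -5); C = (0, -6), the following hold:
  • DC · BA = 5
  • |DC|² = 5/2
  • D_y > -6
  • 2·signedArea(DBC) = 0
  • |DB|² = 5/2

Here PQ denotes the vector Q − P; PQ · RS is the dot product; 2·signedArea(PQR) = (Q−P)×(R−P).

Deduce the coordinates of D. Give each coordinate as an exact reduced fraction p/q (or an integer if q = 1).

1. D_x = -3/2  [2·signedArea(DBC) = 0 ∩ DC · BA = 5]
2. D_y = -11/2  [2·signedArea(DBC) = 0 ∩ DC · BA = 5]
   → D = (-3/2, -11/2)

D = (-3/2, -11/2)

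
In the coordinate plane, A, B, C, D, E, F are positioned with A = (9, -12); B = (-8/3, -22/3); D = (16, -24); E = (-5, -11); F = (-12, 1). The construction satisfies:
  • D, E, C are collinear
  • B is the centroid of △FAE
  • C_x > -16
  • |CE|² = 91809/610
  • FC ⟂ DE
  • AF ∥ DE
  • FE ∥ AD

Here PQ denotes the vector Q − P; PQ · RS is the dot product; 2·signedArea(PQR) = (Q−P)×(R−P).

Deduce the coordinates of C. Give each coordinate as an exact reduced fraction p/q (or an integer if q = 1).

1. C_x = -9413/610  [D, E, C are collinear ∩ FC ⟂ DE]
2. C_y = -2771/610  [D, E, C are collinear ∩ FC ⟂ DE]
   → C = (-9413/610, -2771/610)

C = (-9413/610, -2771/610)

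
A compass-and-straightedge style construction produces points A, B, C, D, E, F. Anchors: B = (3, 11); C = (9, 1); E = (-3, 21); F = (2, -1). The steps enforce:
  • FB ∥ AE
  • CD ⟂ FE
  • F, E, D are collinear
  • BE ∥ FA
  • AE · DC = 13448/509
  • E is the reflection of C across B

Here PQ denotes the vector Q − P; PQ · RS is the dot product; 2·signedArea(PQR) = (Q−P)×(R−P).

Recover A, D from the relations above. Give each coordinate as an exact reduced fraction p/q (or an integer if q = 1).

1. A_x = -4  [FB ∥ AE ∩ BE ∥ FA]
2. A_y = 9  [FB ∥ AE ∩ BE ∥ FA]
   → A = (-4, 9)
3. D_x = 973/509  [F, E, D are collinear ∩ CD ⟂ FE]
4. D_y = -311/509  [F, E, D are collinear ∩ CD ⟂ FE]
   → D = (973/509, -311/509)

A = (-4, 9)
D = (973/509, -311/509)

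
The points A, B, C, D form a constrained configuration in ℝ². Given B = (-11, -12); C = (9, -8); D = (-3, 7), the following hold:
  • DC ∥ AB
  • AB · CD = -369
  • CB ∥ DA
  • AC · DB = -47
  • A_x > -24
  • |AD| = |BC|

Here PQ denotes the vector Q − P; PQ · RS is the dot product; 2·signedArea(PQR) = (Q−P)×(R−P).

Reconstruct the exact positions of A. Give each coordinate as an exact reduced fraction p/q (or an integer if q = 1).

A = (-23, 3)

1. A_x = -23  [DC ∥ AB ∩ CB ∥ DA]
2. A_y = 3  [DC ∥ AB ∩ CB ∥ DA]
   → A = (-23, 3)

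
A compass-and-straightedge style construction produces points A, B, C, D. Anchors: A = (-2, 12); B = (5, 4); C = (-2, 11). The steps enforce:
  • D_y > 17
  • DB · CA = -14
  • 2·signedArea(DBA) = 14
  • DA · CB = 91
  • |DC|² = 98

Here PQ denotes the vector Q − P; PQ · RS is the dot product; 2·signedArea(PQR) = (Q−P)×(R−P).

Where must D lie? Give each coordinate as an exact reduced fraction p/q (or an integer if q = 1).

1. D_x = -9  [DA · CB = 91 ∩ DB · CA = -14]
2. D_y = 18  [DA · CB = 91 ∩ DB · CA = -14]
   → D = (-9, 18)

D = (-9, 18)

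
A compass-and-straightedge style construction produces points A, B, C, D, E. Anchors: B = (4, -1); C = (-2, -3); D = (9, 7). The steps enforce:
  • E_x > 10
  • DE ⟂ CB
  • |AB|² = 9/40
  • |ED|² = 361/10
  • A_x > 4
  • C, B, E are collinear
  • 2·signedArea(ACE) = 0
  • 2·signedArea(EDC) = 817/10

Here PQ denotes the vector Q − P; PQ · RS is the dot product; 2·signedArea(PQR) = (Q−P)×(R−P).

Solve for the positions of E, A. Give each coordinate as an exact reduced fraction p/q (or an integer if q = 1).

A = (89/20, -17/20)
E = (109/10, 13/10)

1. E_x = 109/10  [C, B, E are collinear ∩ DE ⟂ CB]
2. E_y = 13/10  [C, B, E are collinear ∩ DE ⟂ CB]
   → E = (109/10, 13/10)
3. A_x = 89/20  [line -43/10·x + 129/10·y + 301/10 = 0 ∩ |AB|² = 9/40]
4. A_y = -17/20  [line -43/10·x + 129/10·y + 301/10 = 0 ∩ |AB|² = 9/40]
   → A = (89/20, -17/20)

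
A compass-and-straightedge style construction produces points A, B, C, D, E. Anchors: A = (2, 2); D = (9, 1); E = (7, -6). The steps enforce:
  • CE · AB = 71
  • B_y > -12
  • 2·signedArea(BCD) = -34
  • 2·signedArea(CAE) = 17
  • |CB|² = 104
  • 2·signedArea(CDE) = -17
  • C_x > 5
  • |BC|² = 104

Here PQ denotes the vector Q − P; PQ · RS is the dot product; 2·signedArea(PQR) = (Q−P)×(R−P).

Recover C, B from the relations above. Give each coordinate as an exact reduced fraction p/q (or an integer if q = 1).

B = (8, -11)
C = (6, -1)

1. C_x = 6  [2·signedArea(CAE) = 17 ∩ 2·signedArea(CDE) = -17]
2. C_y = -1  [2·signedArea(CAE) = 17 ∩ 2·signedArea(CDE) = -17]
   → C = (6, -1)
3. B_x = 8  [2·signedArea(BCD) = -34 ∩ CE · AB = 71]
4. B_y = -11  [2·signedArea(BCD) = -34 ∩ CE · AB = 71]
   → B = (8, -11)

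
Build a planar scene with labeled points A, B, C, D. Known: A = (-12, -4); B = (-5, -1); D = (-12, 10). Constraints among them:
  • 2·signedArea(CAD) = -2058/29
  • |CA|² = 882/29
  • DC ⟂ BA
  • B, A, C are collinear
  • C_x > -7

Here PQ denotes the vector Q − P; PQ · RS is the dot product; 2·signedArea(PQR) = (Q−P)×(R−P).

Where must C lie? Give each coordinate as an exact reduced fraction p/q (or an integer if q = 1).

1. C_x = -201/29  [B, A, C are collinear ∩ DC ⟂ BA]
2. C_y = -53/29  [B, A, C are collinear ∩ DC ⟂ BA]
   → C = (-201/29, -53/29)

C = (-201/29, -53/29)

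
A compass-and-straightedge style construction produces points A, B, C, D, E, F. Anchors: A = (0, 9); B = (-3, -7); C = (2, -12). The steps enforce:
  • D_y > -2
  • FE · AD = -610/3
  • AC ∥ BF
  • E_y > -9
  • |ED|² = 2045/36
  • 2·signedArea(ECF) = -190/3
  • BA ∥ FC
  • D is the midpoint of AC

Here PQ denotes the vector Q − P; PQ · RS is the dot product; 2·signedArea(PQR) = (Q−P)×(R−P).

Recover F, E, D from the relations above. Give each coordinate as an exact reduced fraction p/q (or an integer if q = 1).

1. F_x = -1  [BA ∥ FC ∩ AC ∥ BF]
2. F_y = -28  [BA ∥ FC ∩ AC ∥ BF]
   → F = (-1, -28)
3. D_x = 1  [D is the midpoint of AC]
4. D_y = -3/2  [D is the midpoint of AC]
   → D = (1, -3/2)
5. E_x = -4/3  [2·signedArea(ECF) = -190/3 ∩ FE · AD = -610/3]
6. E_y = -26/3  [2·signedArea(ECF) = -190/3 ∩ FE · AD = -610/3]
   → E = (-4/3, -26/3)

D = (1, -3/2)
E = (-4/3, -26/3)
F = (-1, -28)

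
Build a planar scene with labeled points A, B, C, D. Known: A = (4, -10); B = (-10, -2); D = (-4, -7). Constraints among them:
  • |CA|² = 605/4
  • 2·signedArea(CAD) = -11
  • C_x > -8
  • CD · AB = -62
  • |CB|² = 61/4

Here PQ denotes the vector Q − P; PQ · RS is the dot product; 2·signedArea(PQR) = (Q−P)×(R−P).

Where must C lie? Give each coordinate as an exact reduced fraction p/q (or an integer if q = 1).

1. C_x = -7  [2·signedArea(CAD) = -11 ∩ CD · AB = -62]
2. C_y = -9/2  [2·signedArea(CAD) = -11 ∩ CD · AB = -62]
   → C = (-7, -9/2)

C = (-7, -9/2)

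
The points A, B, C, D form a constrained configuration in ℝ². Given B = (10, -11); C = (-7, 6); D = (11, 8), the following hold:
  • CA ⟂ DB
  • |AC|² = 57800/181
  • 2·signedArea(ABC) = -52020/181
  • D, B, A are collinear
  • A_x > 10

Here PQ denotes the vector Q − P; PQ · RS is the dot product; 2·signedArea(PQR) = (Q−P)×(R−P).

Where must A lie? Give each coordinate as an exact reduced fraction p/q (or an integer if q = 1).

1. A_x = 1963/181  [D, B, A are collinear ∩ CA ⟂ DB]
2. A_y = 916/181  [D, B, A are collinear ∩ CA ⟂ DB]
   → A = (1963/181, 916/181)

A = (1963/181, 916/181)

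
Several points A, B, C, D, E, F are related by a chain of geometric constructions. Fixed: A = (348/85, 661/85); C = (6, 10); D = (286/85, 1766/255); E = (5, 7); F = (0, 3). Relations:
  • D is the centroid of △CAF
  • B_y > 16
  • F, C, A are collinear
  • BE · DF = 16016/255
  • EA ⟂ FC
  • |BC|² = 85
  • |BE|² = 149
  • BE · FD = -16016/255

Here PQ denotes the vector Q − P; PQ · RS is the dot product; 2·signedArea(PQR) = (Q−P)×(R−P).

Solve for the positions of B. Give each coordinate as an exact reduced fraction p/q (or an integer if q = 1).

1. B_x = 12  [line -286/85·x + -1001/255·y + 27313/255 = 0 ∩ |BE|² = 149]
2. B_y = 17  [line -286/85·x + -1001/255·y + 27313/255 = 0 ∩ |BE|² = 149]
   → B = (12, 17)

B = (12, 17)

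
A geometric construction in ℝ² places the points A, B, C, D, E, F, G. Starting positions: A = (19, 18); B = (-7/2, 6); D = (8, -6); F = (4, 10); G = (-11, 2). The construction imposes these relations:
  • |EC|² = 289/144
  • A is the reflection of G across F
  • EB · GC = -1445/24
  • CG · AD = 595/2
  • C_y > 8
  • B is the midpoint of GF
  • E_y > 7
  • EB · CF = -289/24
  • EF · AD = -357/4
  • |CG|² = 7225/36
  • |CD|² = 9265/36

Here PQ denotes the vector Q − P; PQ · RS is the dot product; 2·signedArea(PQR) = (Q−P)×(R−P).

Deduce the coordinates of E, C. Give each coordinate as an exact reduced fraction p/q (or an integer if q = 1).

1. C_x = 3/2  [line 11·x + 24·y + -449/2 = 0 ∩ |CD|² = 9265/36]
2. C_y = 26/3  [line 11·x + 24·y + -449/2 = 0 ∩ |CD|² = 9265/36]
   → C = (3/2, 26/3)
3. E_x = 1/4  [EB · CF = -289/24 ∩ EF · AD = -357/4]
4. E_y = 8  [EB · CF = -289/24 ∩ EF · AD = -357/4]
   → E = (1/4, 8)

C = (3/2, 26/3)
E = (1/4, 8)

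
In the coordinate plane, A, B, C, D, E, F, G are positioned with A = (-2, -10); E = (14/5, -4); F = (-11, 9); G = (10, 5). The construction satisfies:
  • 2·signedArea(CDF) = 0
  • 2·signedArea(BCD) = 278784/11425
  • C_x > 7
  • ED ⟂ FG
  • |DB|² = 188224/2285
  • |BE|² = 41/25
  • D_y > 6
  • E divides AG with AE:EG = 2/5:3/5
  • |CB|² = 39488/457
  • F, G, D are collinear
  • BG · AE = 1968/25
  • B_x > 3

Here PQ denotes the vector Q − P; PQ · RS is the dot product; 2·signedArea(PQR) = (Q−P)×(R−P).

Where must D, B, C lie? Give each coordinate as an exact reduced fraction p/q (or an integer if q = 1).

B = (18/5, -3)
C = (16802/2285, 12577/2285)
D = (10754/2285, 13729/2285)

1. D_x = 10754/2285  [F, G, D are collinear ∩ ED ⟂ FG]
2. D_y = 13729/2285  [F, G, D are collinear ∩ ED ⟂ FG]
   → D = (10754/2285, 13729/2285)
3. B_x = 18/5  [line -24/5·x + -6·y + -18/25 = 0 ∩ |BE|² = 41/25]
4. B_y = -3  [line -24/5·x + -6·y + -18/25 = 0 ∩ |BE|² = 41/25]
   → B = (18/5, -3)
5. C_x = 16802/2285  [2·signedArea(BCD) = 278784/11425 ∩ 2·signedArea(CDF) = 0]
6. C_y = 12577/2285  [2·signedArea(BCD) = 278784/11425 ∩ 2·signedArea(CDF) = 0]
   → C = (16802/2285, 12577/2285)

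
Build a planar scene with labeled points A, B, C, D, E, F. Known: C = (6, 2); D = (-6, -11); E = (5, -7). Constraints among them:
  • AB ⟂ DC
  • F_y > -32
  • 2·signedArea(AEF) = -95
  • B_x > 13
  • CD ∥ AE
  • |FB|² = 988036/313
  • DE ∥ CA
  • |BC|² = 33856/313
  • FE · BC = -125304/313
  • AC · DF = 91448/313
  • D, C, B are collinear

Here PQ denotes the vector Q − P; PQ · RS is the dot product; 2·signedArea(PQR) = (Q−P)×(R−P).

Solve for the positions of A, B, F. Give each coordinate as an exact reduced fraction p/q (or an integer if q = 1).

A = (17, 6)
B = (4086/313, 3018/313)
F = (-7842/313, -9904/313)

1. A_x = 17  [CD ∥ AE ∩ DE ∥ CA]
2. A_y = 6  [CD ∥ AE ∩ DE ∥ CA]
   → A = (17, 6)
3. B_x = 4086/313  [D, C, B are collinear ∩ AB ⟂ DC]
4. B_y = 3018/313  [D, C, B are collinear ∩ AB ⟂ DC]
   → B = (4086/313, 3018/313)
5. F_x = -7842/313  [FE · BC = -125304/313 ∩ AC · DF = 91448/313]
6. F_y = -9904/313  [FE · BC = -125304/313 ∩ AC · DF = 91448/313]
   → F = (-7842/313, -9904/313)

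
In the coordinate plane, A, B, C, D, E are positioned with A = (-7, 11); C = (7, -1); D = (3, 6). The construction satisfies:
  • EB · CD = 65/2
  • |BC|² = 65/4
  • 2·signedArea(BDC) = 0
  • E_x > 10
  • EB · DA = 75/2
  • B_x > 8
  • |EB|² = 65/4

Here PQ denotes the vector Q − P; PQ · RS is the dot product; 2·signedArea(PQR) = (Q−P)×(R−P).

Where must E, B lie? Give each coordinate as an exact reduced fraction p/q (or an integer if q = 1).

B = (9, -9/2)
E = (11, -8)

1. B_x = 9  [line 7·x + 4·y + -45 = 0 ∩ |BC|² = 65/4]
2. B_y = -9/2  [line 7·x + 4·y + -45 = 0 ∩ |BC|² = 65/4]
   → B = (9, -9/2)
3. E_x = 11  [EB · CD = 65/2 ∩ EB · DA = 75/2]
4. E_y = -8  [EB · CD = 65/2 ∩ EB · DA = 75/2]
   → E = (11, -8)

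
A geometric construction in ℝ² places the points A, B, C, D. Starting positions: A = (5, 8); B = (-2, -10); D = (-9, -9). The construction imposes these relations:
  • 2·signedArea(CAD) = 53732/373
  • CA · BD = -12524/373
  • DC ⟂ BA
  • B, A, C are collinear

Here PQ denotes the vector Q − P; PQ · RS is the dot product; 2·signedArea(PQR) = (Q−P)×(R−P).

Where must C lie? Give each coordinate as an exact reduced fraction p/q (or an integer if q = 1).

1. C_x = -963/373  [B, A, C are collinear ∩ DC ⟂ BA]
2. C_y = -4288/373  [B, A, C are collinear ∩ DC ⟂ BA]
   → C = (-963/373, -4288/373)

C = (-963/373, -4288/373)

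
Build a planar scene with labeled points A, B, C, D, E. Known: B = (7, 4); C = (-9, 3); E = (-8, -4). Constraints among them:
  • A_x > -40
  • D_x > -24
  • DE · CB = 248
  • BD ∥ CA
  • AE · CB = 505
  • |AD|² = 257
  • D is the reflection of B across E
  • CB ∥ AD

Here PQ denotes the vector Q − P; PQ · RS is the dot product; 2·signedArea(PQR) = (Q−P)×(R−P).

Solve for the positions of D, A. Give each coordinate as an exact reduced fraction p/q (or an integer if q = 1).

1. D_x = -23  [D is the reflection of B across E]
2. D_y = -12  [D is the reflection of B across E]
   → D = (-23, -12)
3. A_x = -39  [CB ∥ AD ∩ BD ∥ CA]
4. A_y = -13  [CB ∥ AD ∩ BD ∥ CA]
   → A = (-39, -13)

A = (-39, -13)
D = (-23, -12)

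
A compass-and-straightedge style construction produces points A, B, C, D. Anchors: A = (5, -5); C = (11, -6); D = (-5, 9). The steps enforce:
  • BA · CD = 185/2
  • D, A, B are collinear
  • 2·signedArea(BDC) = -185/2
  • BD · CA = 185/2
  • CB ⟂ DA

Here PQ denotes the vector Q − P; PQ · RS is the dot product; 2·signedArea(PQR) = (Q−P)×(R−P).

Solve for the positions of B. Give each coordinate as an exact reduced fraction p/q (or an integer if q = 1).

1. B_x = 15/2  [D, A, B are collinear ∩ CB ⟂ DA]
2. B_y = -17/2  [D, A, B are collinear ∩ CB ⟂ DA]
   → B = (15/2, -17/2)

B = (15/2, -17/2)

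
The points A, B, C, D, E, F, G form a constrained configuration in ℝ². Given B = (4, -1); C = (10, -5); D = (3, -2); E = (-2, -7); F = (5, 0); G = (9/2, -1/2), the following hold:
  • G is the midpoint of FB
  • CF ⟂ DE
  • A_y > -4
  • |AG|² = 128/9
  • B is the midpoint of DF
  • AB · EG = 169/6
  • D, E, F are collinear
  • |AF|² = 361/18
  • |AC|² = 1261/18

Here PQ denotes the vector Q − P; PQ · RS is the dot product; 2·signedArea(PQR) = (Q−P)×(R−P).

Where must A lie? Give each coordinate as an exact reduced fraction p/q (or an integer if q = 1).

A = (11/6, -19/6)

1. A_x = 11/6  [line -13/2·x + -13/2·y + -26/3 = 0 ∩ |AF|² = 361/18]
2. A_y = -19/6  [line -13/2·x + -13/2·y + -26/3 = 0 ∩ |AF|² = 361/18]
   → A = (11/6, -19/6)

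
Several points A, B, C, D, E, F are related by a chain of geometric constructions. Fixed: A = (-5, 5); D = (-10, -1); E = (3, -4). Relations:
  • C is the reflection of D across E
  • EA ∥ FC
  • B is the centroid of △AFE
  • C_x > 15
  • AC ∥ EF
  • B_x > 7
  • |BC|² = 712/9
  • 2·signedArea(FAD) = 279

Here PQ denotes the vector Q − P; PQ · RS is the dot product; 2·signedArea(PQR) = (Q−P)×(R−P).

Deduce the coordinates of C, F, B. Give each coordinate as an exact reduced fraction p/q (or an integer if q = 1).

1. C_x = 16  [C is the reflection of D across E]
2. C_y = -7  [C is the reflection of D across E]
   → C = (16, -7)
3. F_x = 24  [EA ∥ FC ∩ AC ∥ EF]
4. F_y = -16  [EA ∥ FC ∩ AC ∥ EF]
   → F = (24, -16)
5. B_x = 22/3  [B is the centroid of △AFE]
6. B_y = -5  [B is the centroid of △AFE]
   → B = (22/3, -5)

B = (22/3, -5)
C = (16, -7)
F = (24, -16)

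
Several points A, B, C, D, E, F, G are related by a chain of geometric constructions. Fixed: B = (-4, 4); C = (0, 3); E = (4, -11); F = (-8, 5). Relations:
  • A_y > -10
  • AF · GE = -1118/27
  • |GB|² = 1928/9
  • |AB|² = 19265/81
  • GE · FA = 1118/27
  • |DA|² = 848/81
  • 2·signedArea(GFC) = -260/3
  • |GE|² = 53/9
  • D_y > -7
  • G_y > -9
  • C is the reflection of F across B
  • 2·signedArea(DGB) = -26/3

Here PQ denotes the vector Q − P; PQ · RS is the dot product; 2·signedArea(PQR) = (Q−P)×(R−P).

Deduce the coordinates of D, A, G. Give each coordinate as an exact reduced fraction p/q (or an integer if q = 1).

1. G_x = 10/3  [line 2·x + 8·y + 188/3 = 0 ∩ |GE|² = 53/9]
2. G_y = -26/3  [line 2·x + 8·y + 188/3 = 0 ∩ |GE|² = 53/9]
   → G = (10/3, -26/3)
3. A_x = 32/9  [line -2/3·x + 7/3·y + 659/27 = 0 ∩ |AB|² = 19265/81]
4. A_y = -85/9  [line -2/3·x + 7/3·y + 659/27 = 0 ∩ |AB|² = 19265/81]
   → A = (32/9, -85/9)
5. D_x = 8/3  [line -38/3·x + -22/3·y + -38/3 = 0 ∩ |DA|² = 848/81]
6. D_y = -19/3  [line -38/3·x + -22/3·y + -38/3 = 0 ∩ |DA|² = 848/81]
   → D = (8/3, -19/3)

A = (32/9, -85/9)
D = (8/3, -19/3)
G = (10/3, -26/3)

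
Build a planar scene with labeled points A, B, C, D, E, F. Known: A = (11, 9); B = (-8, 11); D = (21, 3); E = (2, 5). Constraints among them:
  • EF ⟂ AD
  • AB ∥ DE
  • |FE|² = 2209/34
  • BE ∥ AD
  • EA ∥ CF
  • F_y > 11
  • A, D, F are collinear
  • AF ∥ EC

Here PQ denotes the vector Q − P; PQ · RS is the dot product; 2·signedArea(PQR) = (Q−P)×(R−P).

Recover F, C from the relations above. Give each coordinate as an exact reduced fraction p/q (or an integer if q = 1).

C = (-97/34, 269/34)
F = (209/34, 405/34)

1. F_x = 209/34  [A, D, F are collinear ∩ EF ⟂ AD]
2. F_y = 405/34  [A, D, F are collinear ∩ EF ⟂ AD]
   → F = (209/34, 405/34)
3. C_x = -97/34  [EA ∥ CF ∩ AF ∥ EC]
4. C_y = 269/34  [EA ∥ CF ∩ AF ∥ EC]
   → C = (-97/34, 269/34)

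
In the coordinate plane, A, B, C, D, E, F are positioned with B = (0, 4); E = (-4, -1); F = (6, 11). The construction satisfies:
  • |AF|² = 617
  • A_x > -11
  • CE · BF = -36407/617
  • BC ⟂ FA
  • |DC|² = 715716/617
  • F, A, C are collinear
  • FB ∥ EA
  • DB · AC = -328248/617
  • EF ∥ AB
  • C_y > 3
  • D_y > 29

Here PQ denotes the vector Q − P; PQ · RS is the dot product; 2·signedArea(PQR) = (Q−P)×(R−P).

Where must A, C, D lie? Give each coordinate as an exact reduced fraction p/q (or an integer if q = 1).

A = (-10, -8)
C = (38/617, 2436/617)
D = (22, 30)

1. A_x = -10  [EF ∥ AB ∩ FB ∥ EA]
2. A_y = -8  [EF ∥ AB ∩ FB ∥ EA]
   → A = (-10, -8)
3. C_x = 38/617  [F, A, C are collinear ∩ BC ⟂ FA]
4. C_y = 2436/617  [F, A, C are collinear ∩ BC ⟂ FA]
   → C = (38/617, 2436/617)
5. D_x = 22  [line -6208/617·x + -7372/617·y + 357736/617 = 0 ∩ |DC|² = 715716/617]
6. D_y = 30  [line -6208/617·x + -7372/617·y + 357736/617 = 0 ∩ |DC|² = 715716/617]
   → D = (22, 30)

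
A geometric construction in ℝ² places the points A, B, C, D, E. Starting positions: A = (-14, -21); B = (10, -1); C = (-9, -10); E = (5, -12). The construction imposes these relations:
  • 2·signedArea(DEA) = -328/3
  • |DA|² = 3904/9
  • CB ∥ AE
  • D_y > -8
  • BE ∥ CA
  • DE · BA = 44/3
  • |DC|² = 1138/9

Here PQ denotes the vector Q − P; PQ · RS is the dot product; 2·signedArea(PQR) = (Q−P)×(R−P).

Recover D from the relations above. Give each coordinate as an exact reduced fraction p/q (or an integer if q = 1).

D = (2, -23/3)

1. D_x = 2  [2·signedArea(DEA) = -328/3 ∩ DE · BA = 44/3]
2. D_y = -23/3  [2·signedArea(DEA) = -328/3 ∩ DE · BA = 44/3]
   → D = (2, -23/3)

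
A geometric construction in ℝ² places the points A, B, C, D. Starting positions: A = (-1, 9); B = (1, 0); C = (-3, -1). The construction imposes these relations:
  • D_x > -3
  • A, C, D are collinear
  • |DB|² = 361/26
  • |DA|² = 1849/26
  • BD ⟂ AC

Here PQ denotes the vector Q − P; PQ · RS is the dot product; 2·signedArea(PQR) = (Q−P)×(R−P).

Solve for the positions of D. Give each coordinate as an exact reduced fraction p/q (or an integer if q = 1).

1. D_x = -69/26  [A, C, D are collinear ∩ BD ⟂ AC]
2. D_y = 19/26  [A, C, D are collinear ∩ BD ⟂ AC]
   → D = (-69/26, 19/26)

D = (-69/26, 19/26)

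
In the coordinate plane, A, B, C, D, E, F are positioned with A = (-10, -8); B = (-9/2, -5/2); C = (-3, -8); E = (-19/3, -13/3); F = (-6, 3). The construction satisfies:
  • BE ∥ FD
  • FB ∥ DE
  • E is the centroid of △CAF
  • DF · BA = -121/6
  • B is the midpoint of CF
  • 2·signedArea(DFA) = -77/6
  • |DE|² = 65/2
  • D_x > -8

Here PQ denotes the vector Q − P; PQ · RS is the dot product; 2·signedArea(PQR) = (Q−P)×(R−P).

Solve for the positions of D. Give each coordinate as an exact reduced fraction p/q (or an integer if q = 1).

1. D_x = -47/6  [FB ∥ DE ∩ BE ∥ FD]
2. D_y = 7/6  [FB ∥ DE ∩ BE ∥ FD]
   → D = (-47/6, 7/6)

D = (-47/6, 7/6)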